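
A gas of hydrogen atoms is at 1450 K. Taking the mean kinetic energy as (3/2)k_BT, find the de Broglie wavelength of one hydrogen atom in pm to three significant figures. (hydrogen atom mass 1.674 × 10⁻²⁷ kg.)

λ = 66.1 pm

KE = (3/2)k_BT = 1.5 × 1.381 × 10⁻²³ × 1450 = 3.004 × 10⁻²⁰ J.
p = √(2mKE) = √(2 × 1.674 × 10⁻²⁷ × 3.004 × 10⁻²⁰) = 1.003 × 10⁻²³ kg·m/s.
λ = h/p = 6.61 × 10⁻¹¹ m = 66.1 pm.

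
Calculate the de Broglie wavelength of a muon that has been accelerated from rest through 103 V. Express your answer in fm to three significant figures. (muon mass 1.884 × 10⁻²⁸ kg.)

λ = 8400 fm

KE = eV = 1.602 × 10⁻¹⁹ × 103.0 = 1.650 × 10⁻¹⁷ J.
p = √(2mKE) = √(2 × 1.884 × 10⁻²⁸ × 1.650 × 10⁻¹⁷) = 7.885 × 10⁻²³ kg·m/s.
λ = h/p = 6.626 × 10⁻³⁴ / 7.885 × 10⁻²³ = 8.40 × 10⁻¹² m = 8400 fm.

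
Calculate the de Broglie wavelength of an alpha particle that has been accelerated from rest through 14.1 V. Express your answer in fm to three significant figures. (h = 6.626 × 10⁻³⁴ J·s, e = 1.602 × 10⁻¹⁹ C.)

KE = 2eV = 2 × 1.602 × 10⁻¹⁹ × 14.10 = 4.518 × 10⁻¹⁸ J.
p = √(2mKE) = √(2 × 6.645 × 10⁻²⁷ × 4.518 × 10⁻¹⁸) = 2.450 × 10⁻²² kg·m/s.
λ = h/p = 6.626 × 10⁻³⁴ / 2.450 × 10⁻²² = 2.70 × 10⁻¹² m = 2700 fm.

λ = 2700 fm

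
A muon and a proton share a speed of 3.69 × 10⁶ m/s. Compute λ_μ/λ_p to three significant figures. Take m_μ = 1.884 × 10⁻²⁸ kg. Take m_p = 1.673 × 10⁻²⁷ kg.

At fixed v, p = mv so λ = h/(mv) ∝ 1/m.
λ_μ/λ_p = m_p/m_μ = 1.673 × 10⁻²⁷/1.884 × 10⁻²⁸ = 8.88.

λ_μ/λ_p = 8.88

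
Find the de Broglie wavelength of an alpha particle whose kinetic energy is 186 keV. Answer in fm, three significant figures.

λ = 33.3 fm

KE = 186 keV = 2.980 × 10⁻¹⁴ J.
p = √(2mKE) = √(2 × 6.645 × 10⁻²⁷ × 2.980 × 10⁻¹⁴) = 1.990 × 10⁻²⁰ kg·m/s.
λ = h/p = 6.626 × 10⁻³⁴ / 1.990 × 10⁻²⁰ = 3.33 × 10⁻¹⁴ m = 33.3 fm.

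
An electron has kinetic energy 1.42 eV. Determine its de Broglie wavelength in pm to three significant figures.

KE = 1.42 eV = 2.275 × 10⁻¹⁹ J.
p = √(2mKE) = √(2 × 9.109 × 10⁻³¹ × 2.275 × 10⁻¹⁹) = 6.438 × 10⁻²⁵ kg·m/s.
λ = h/p = 6.626 × 10⁻³⁴ / 6.438 × 10⁻²⁵ = 1.03 × 10⁻⁹ m = 1030 pm.

λ = 1030 pm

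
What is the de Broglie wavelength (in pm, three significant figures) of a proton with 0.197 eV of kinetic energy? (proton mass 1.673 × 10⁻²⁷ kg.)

KE = 0.197 eV = 3.156 × 10⁻²⁰ J.
p = √(2mKE) = √(2 × 1.673 × 10⁻²⁷ × 3.156 × 10⁻²⁰) = 1.028 × 10⁻²³ kg·m/s.
λ = h/p = 6.626 × 10⁻³⁴ / 1.028 × 10⁻²³ = 6.45 × 10⁻¹¹ m = 64.5 pm.

λ = 64.5 pm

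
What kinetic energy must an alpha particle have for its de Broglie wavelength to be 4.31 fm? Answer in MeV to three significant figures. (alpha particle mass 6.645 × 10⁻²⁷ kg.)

KE = 11.1 MeV

p = h/λ = 6.626 × 10⁻³⁴ / 4.310 × 10⁻¹⁵ = 1.537 × 10⁻¹⁹ kg·m/s.
KE = p²/(2m) = (1.537 × 10⁻¹⁹)² / (2 × 6.645 × 10⁻²⁷) = 1.778 × 10⁻¹² J = 11.1 MeV.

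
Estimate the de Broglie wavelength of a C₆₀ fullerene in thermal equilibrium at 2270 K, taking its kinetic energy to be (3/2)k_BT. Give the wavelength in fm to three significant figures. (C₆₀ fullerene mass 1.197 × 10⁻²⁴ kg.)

λ = 1970 fm

KE = (3/2)k_BT = 1.5 × 1.381 × 10⁻²³ × 2270 = 4.702 × 10⁻²⁰ J.
p = √(2mKE) = √(2 × 1.197 × 10⁻²⁴ × 4.702 × 10⁻²⁰) = 3.355 × 10⁻²² kg·m/s.
λ = h/p = 1.97 × 10⁻¹² m = 1970 fm.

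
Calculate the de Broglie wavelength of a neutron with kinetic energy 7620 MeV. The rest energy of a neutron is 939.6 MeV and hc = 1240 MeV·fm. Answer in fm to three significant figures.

Total energy E = KE + m₀c² = 7620 + 939.6 = 8559.6 MeV.
(pc)² = E² − (m₀c²)² = (8559.6)² − (939.6)² = 7.238 × 10⁷ MeV², so pc = 8508 MeV.
λ = hc/(pc) = 1240 MeV·fm / 8508 MeV = 0.146 fm.

λ = 0.146 fm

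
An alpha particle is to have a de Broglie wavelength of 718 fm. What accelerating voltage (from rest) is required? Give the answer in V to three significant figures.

p = h/λ = 6.626 × 10⁻³⁴ / 7.180 × 10⁻¹³ = 9.228 × 10⁻²² kg·m/s.
KE = p²/(2m) = 6.408 × 10⁻¹⁷ J.
V = KE/2e = 6.408 × 10⁻¹⁷ / (2 × 1.602 × 10⁻¹⁹) = 200 V.

V = 200 V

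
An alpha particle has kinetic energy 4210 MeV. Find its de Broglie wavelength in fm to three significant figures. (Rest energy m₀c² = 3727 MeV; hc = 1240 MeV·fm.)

Total energy E = KE + m₀c² = 4210 + 3727 = 7937 MeV.
(pc)² = E² − (m₀c²)² = (7937)² − (3727)² = 4.911 × 10⁷ MeV², so pc = 7008 MeV.
λ = hc/(pc) = 1240 MeV·fm / 7008 MeV = 0.177 fm.

λ = 0.177 fm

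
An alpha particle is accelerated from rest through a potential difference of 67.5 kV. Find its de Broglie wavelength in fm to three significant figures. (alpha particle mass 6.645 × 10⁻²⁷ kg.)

λ = 39.1 fm

KE = 2eV = 2 × 1.602 × 10⁻¹⁹ × 6.750 × 10⁴ = 2.163 × 10⁻¹⁴ J.
p = √(2mKE) = √(2 × 6.645 × 10⁻²⁷ × 2.163 × 10⁻¹⁴) = 1.695 × 10⁻²⁰ kg·m/s.
λ = h/p = 6.626 × 10⁻³⁴ / 1.695 × 10⁻²⁰ = 3.91 × 10⁻¹⁴ m = 39.1 fm.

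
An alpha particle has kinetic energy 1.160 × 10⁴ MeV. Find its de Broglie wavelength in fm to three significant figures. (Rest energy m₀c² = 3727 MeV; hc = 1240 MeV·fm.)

Total energy E = KE + m₀c² = 1.160 × 10⁴ + 3727 = 15327 MeV.
(pc)² = E² − (m₀c²)² = (15327)² − (3727)² = 2.210 × 10⁸ MeV², so pc = 1.487 × 10⁴ MeV.
λ = hc/(pc) = 1240 MeV·fm / 1.487 × 10⁴ MeV = 0.0834 fm.

λ = 0.0834 fm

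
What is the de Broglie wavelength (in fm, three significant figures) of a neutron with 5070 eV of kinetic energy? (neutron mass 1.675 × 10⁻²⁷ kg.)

KE = 5070 eV = 8.122 × 10⁻¹⁶ J.
p = √(2mKE) = √(2 × 1.675 × 10⁻²⁷ × 8.122 × 10⁻¹⁶) = 1.650 × 10⁻²¹ kg·m/s.
λ = h/p = 6.626 × 10⁻³⁴ / 1.650 × 10⁻²¹ = 4.02 × 10⁻¹³ m = 402 fm.

λ = 402 fm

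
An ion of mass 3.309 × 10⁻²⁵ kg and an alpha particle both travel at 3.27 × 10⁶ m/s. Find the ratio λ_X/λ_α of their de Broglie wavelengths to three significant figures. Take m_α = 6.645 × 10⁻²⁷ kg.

λ_X/λ_α = 0.0201

At fixed v, p = mv so λ = h/(mv) ∝ 1/m.
λ_X/λ_α = m_α/m_X = 6.645 × 10⁻²⁷/3.309 × 10⁻²⁵ = 0.0201.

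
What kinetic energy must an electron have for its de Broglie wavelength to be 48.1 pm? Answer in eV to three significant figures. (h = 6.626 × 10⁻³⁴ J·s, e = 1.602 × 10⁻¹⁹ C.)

p = h/λ = 6.626 × 10⁻³⁴ / 4.810 × 10⁻¹¹ = 1.378 × 10⁻²³ kg·m/s.
KE = p²/(2m) = (1.378 × 10⁻²³)² / (2 × 9.109 × 10⁻³¹) = 1.042 × 10⁻¹⁶ J = 650 eV.

KE = 650 eV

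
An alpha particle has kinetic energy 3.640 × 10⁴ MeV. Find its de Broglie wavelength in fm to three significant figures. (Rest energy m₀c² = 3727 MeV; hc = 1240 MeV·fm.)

λ = 0.0310 fm

Total energy E = KE + m₀c² = 3.640 × 10⁴ + 3727 = 40127 MeV.
(pc)² = E² − (m₀c²)² = (40127)² − (3727)² = 1.596 × 10⁹ MeV², so pc = 3.995 × 10⁴ MeV.
λ = hc/(pc) = 1240 MeV·fm / 3.995 × 10⁴ MeV = 0.0310 fm.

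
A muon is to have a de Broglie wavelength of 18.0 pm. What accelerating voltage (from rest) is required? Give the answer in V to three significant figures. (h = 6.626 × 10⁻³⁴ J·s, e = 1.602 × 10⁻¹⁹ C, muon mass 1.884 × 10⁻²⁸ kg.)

V = 22.4 V

p = h/λ = 6.626 × 10⁻³⁴ / 1.800 × 10⁻¹¹ = 3.681 × 10⁻²³ kg·m/s.
KE = p²/(2m) = 3.596 × 10⁻¹⁸ J.
V = KE/e = 3.596 × 10⁻¹⁸ / (1.602 × 10⁻¹⁹) = 22.4 V.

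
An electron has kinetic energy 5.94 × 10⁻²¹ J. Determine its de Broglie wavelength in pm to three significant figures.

p = √(2mKE) = √(2 × 9.109 × 10⁻³¹ × 5.940 × 10⁻²¹) = 1.040 × 10⁻²⁵ kg·m/s.
λ = h/p = 6.626 × 10⁻³⁴ / 1.040 × 10⁻²⁵ = 6.37 × 10⁻⁹ m = 6370 pm.

λ = 6370 pm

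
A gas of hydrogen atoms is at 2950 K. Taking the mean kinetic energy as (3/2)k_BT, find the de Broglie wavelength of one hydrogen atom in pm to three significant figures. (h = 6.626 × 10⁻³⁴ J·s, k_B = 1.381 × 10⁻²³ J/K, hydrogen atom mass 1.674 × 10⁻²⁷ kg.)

KE = (3/2)k_BT = 1.5 × 1.381 × 10⁻²³ × 2950 = 6.111 × 10⁻²⁰ J.
p = √(2mKE) = √(2 × 1.674 × 10⁻²⁷ × 6.111 × 10⁻²⁰) = 1.430 × 10⁻²³ kg·m/s.
λ = h/p = 4.63 × 10⁻¹¹ m = 46.3 pm.

λ = 46.3 pm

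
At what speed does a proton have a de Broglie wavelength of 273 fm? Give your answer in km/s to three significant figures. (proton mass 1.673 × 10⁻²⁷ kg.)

p = h/λ = 6.626 × 10⁻³⁴ / 2.730 × 10⁻¹³ = 2.427 × 10⁻²¹ kg·m/s.
v = p/m = 2.427 × 10⁻²¹ / 1.673 × 10⁻²⁷ = 1.45 × 10⁶ m/s = 1450 km/s.

v = 1450 km/s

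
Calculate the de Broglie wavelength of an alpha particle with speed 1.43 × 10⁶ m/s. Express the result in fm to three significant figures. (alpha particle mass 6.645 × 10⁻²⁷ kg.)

λ = 69.7 fm

p = mv = 6.645 × 10⁻²⁷ × 1.43 × 10⁶ = 9.502 × 10⁻²¹ kg·m/s.
λ = h/p = 6.626 × 10⁻³⁴ / 9.502 × 10⁻²¹ = 6.97 × 10⁻¹⁴ m = 69.7 fm.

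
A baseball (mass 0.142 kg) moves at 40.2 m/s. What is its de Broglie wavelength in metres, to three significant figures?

p = mv = 0.142 × 40.2 = 5.708 kg·m/s.
λ = h/p = 6.626 × 10⁻³⁴ / 5.708 = 1.16 × 10⁻³⁴ m.

λ = 1.16 × 10⁻³⁴ m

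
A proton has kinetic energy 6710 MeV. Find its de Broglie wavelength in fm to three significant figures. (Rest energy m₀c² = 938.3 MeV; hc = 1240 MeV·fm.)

λ = 0.163 fm

Total energy E = KE + m₀c² = 6710 + 938.3 = 7648.3 MeV.
(pc)² = E² − (m₀c²)² = (7648.3)² − (938.3)² = 5.762 × 10⁷ MeV², so pc = 7591 MeV.
λ = hc/(pc) = 1240 MeV·fm / 7591 MeV = 0.163 fm.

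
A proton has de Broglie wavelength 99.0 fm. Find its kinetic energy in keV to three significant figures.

p = h/λ = 6.626 × 10⁻³⁴ / 9.900 × 10⁻¹⁴ = 6.693 × 10⁻²¹ kg·m/s.
KE = p²/(2m) = (6.693 × 10⁻²¹)² / (2 × 1.673 × 10⁻²⁷) = 1.339 × 10⁻¹⁴ J = 83.6 keV.

KE = 83.6 keV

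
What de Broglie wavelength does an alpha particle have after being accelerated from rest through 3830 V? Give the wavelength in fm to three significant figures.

λ = 164 fm

KE = 2eV = 2 × 1.602 × 10⁻¹⁹ × 3830 = 1.227 × 10⁻¹⁵ J.
p = √(2mKE) = √(2 × 6.645 × 10⁻²⁷ × 1.227 × 10⁻¹⁵) = 4.038 × 10⁻²¹ kg·m/s.
λ = h/p = 6.626 × 10⁻³⁴ / 4.038 × 10⁻²¹ = 1.64 × 10⁻¹³ m = 164 fm.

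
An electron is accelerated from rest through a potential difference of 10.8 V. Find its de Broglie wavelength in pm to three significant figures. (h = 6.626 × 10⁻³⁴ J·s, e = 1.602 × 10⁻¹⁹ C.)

KE = eV = 1.602 × 10⁻¹⁹ × 10.80 = 1.730 × 10⁻¹⁸ J.
p = √(2mKE) = √(2 × 9.109 × 10⁻³¹ × 1.730 × 10⁻¹⁸) = 1.775 × 10⁻²⁴ kg·m/s.
λ = h/p = 6.626 × 10⁻³⁴ / 1.775 × 10⁻²⁴ = 3.73 × 10⁻¹⁰ m = 373 pm.

λ = 373 pm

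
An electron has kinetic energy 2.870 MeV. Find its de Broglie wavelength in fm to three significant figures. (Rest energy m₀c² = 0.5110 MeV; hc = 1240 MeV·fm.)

Total energy E = KE + m₀c² = 2.870 + 0.5110 = 3.3810 MeV.
(pc)² = E² − (m₀c²)² = (3.3810)² − (0.5110)² = 11.17 MeV², so pc = 3.342 MeV.
λ = hc/(pc) = 1240 MeV·fm / 3.342 MeV = 371 fm.

λ = 371 fm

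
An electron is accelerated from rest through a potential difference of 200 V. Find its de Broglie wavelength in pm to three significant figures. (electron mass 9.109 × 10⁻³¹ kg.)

KE = eV = 1.602 × 10⁻¹⁹ × 200.0 = 3.204 × 10⁻¹⁷ J.
p = √(2mKE) = √(2 × 9.109 × 10⁻³¹ × 3.204 × 10⁻¹⁷) = 7.640 × 10⁻²⁴ kg·m/s.
λ = h/p = 6.626 × 10⁻³⁴ / 7.640 × 10⁻²⁴ = 8.67 × 10⁻¹¹ m = 86.7 pm.

λ = 86.7 pm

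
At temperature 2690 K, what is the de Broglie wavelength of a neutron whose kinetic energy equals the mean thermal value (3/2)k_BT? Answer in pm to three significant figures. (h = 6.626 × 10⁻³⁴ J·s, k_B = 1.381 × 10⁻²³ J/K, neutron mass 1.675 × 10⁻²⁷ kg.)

KE = (3/2)k_BT = 1.5 × 1.381 × 10⁻²³ × 2690 = 5.572 × 10⁻²⁰ J.
p = √(2mKE) = √(2 × 1.675 × 10⁻²⁷ × 5.572 × 10⁻²⁰) = 1.366 × 10⁻²³ kg·m/s.
λ = h/p = 4.85 × 10⁻¹¹ m = 48.5 pm.

λ = 48.5 pm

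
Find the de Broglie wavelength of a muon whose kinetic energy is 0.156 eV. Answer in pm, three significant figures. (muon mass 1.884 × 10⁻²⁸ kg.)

KE = 0.156 eV = 2.499 × 10⁻²⁰ J.
p = √(2mKE) = √(2 × 1.884 × 10⁻²⁸ × 2.499 × 10⁻²⁰) = 3.069 × 10⁻²⁴ kg·m/s.
λ = h/p = 6.626 × 10⁻³⁴ / 3.069 × 10⁻²⁴ = 2.16 × 10⁻¹⁰ m = 216 pm.

λ = 216 pm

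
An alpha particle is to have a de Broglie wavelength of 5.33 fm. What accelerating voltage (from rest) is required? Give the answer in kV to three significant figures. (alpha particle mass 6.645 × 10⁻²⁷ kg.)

p = h/λ = 6.626 × 10⁻³⁴ / 5.330 × 10⁻¹⁵ = 1.243 × 10⁻¹⁹ kg·m/s.
KE = p²/(2m) = 1.163 × 10⁻¹² J.
V = KE/2e = 1.163 × 10⁻¹² / (2 × 1.602 × 10⁻¹⁹) = 3630 kV.

V = 3630 kV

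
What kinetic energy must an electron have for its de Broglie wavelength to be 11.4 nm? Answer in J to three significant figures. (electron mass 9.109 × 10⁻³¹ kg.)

p = h/λ = 6.626 × 10⁻³⁴ / 1.140 × 10⁻⁸ = 5.812 × 10⁻²⁶ kg·m/s.
KE = p²/(2m) = (5.812 × 10⁻²⁶)² / (2 × 9.109 × 10⁻³¹) = 1.854 × 10⁻²¹ J = 1.85 × 10⁻²¹ J.

KE = 1.85 × 10⁻²¹ J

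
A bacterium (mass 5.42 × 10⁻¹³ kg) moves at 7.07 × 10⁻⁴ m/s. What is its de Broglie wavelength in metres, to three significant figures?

λ = 1.73 × 10⁻¹⁸ m

p = mv = 5.42 × 10⁻¹³ × 7.07 × 10⁻⁴ = 3.832 × 10⁻¹⁶ kg·m/s.
λ = h/p = 6.626 × 10⁻³⁴ / 3.832 × 10⁻¹⁶ = 1.73 × 10⁻¹⁸ m.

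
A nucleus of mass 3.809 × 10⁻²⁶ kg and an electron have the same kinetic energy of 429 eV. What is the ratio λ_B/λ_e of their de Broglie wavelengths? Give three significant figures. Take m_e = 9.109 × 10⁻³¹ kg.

λ_B/λ_e = 4.89 × 10⁻³

At fixed KE, p = √(2mKE) so λ = h/p ∝ 1/√m.
λ_B/λ_e = √(m_e/m_B) = √(9.109 × 10⁻³¹/3.809 × 10⁻²⁶) = √(2.391 × 10⁻⁵) = 4.89 × 10⁻³.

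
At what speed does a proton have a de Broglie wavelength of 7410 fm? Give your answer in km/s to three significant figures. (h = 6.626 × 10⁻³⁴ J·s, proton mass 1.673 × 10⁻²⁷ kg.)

v = 53.4 km/s

p = h/λ = 6.626 × 10⁻³⁴ / 7.410 × 10⁻¹² = 8.942 × 10⁻²³ kg·m/s.
v = p/m = 8.942 × 10⁻²³ / 1.673 × 10⁻²⁷ = 5.34 × 10⁴ m/s = 53.4 km/s.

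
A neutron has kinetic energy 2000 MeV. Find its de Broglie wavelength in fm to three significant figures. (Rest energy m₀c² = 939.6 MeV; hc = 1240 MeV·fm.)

λ = 0.445 fm

Total energy E = KE + m₀c² = 2000 + 939.6 = 2939.6 MeV.
(pc)² = E² − (m₀c²)² = (2939.6)² − (939.6)² = 7.758 × 10⁶ MeV², so pc = 2785 MeV.
λ = hc/(pc) = 1240 MeV·fm / 2785 MeV = 0.445 fm.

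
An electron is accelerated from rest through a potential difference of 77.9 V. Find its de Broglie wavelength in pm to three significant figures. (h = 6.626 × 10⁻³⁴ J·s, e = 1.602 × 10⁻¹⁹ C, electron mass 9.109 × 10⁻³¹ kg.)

KE = eV = 1.602 × 10⁻¹⁹ × 77.90 = 1.248 × 10⁻¹⁷ J.
p = √(2mKE) = √(2 × 9.109 × 10⁻³¹ × 1.248 × 10⁻¹⁷) = 4.768 × 10⁻²⁴ kg·m/s.
λ = h/p = 6.626 × 10⁻³⁴ / 4.768 × 10⁻²⁴ = 1.39 × 10⁻¹⁰ m = 139 pm.

λ = 139 pm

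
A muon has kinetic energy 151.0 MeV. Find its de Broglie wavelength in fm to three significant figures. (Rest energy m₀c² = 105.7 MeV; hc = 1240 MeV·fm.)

λ = 5.30 fm

Total energy E = KE + m₀c² = 151.0 + 105.7 = 256.7 MeV.
(pc)² = E² − (m₀c²)² = (256.7)² − (105.7)² = 5.472 × 10⁴ MeV², so pc = 233.9 MeV.
λ = hc/(pc) = 1240 MeV·fm / 233.9 MeV = 5.30 fm.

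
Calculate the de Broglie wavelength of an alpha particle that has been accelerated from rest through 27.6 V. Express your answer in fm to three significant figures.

KE = 2eV = 2 × 1.602 × 10⁻¹⁹ × 27.60 = 8.843 × 10⁻¹⁸ J.
p = √(2mKE) = √(2 × 6.645 × 10⁻²⁷ × 8.843 × 10⁻¹⁸) = 3.428 × 10⁻²² kg·m/s.
λ = h/p = 6.626 × 10⁻³⁴ / 3.428 × 10⁻²² = 1.93 × 10⁻¹² m = 1930 fm.

λ = 1930 fm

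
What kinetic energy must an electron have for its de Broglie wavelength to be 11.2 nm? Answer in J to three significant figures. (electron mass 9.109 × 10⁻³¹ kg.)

KE = 1.92 × 10⁻²¹ J

p = h/λ = 6.626 × 10⁻³⁴ / 1.120 × 10⁻⁸ = 5.916 × 10⁻²⁶ kg·m/s.
KE = p²/(2m) = (5.916 × 10⁻²⁶)² / (2 × 9.109 × 10⁻³¹) = 1.921 × 10⁻²¹ J = 1.92 × 10⁻²¹ J.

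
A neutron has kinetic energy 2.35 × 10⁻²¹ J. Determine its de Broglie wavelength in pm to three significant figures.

p = √(2mKE) = √(2 × 1.675 × 10⁻²⁷ × 2.350 × 10⁻²¹) = 2.806 × 10⁻²⁴ kg·m/s.
λ = h/p = 6.626 × 10⁻³⁴ / 2.806 × 10⁻²⁴ = 2.36 × 10⁻¹⁰ m = 236 pm.

λ = 236 pm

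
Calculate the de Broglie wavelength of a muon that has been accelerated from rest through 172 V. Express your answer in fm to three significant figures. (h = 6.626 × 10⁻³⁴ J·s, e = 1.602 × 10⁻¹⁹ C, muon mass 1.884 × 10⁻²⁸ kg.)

KE = eV = 1.602 × 10⁻¹⁹ × 172.0 = 2.755 × 10⁻¹⁷ J.
p = √(2mKE) = √(2 × 1.884 × 10⁻²⁸ × 2.755 × 10⁻¹⁷) = 1.019 × 10⁻²² kg·m/s.
λ = h/p = 6.626 × 10⁻³⁴ / 1.019 × 10⁻²² = 6.50 × 10⁻¹² m = 6500 fm.

λ = 6500 fm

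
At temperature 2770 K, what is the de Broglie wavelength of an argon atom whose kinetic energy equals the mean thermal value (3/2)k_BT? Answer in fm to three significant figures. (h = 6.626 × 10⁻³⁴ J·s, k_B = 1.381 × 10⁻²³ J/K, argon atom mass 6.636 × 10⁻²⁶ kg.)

KE = (3/2)k_BT = 1.5 × 1.381 × 10⁻²³ × 2770 = 5.738 × 10⁻²⁰ J.
p = √(2mKE) = √(2 × 6.636 × 10⁻²⁶ × 5.738 × 10⁻²⁰) = 8.727 × 10⁻²³ kg·m/s.
λ = h/p = 7.59 × 10⁻¹² m = 7590 fm.

λ = 7590 fm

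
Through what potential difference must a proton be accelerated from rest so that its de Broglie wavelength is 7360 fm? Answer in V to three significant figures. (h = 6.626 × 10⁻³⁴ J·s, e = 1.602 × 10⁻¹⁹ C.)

p = h/λ = 6.626 × 10⁻³⁴ / 7.360 × 10⁻¹² = 9.003 × 10⁻²³ kg·m/s.
KE = p²/(2m) = 2.422 × 10⁻¹⁸ J.
V = KE/e = 2.422 × 10⁻¹⁸ / (1.602 × 10⁻¹⁹) = 15.1 V.

V = 15.1 V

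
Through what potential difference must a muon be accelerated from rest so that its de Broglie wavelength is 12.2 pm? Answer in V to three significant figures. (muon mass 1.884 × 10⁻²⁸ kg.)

p = h/λ = 6.626 × 10⁻³⁴ / 1.220 × 10⁻¹¹ = 5.431 × 10⁻²³ kg·m/s.
KE = p²/(2m) = 7.828 × 10⁻¹⁸ J.
V = KE/e = 7.828 × 10⁻¹⁸ / (1.602 × 10⁻¹⁹) = 48.9 V.

V = 48.9 V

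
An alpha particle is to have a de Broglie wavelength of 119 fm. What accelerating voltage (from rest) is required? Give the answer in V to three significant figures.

p = h/λ = 6.626 × 10⁻³⁴ / 1.190 × 10⁻¹³ = 5.568 × 10⁻²¹ kg·m/s.
KE = p²/(2m) = 2.333 × 10⁻¹⁵ J.
V = KE/2e = 2.333 × 10⁻¹⁵ / (2 × 1.602 × 10⁻¹⁹) = 7280 V.

V = 7280 V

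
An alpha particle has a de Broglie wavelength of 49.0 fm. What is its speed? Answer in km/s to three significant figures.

p = h/λ = 6.626 × 10⁻³⁴ / 4.900 × 10⁻¹⁴ = 1.352 × 10⁻²⁰ kg·m/s.
v = p/m = 1.352 × 10⁻²⁰ / 6.645 × 10⁻²⁷ = 2.03 × 10⁶ m/s = 2030 km/s.

v = 2030 km/s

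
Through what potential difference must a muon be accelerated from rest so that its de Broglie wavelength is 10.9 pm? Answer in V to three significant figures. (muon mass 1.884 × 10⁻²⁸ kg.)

V = 61.2 V

p = h/λ = 6.626 × 10⁻³⁴ / 1.090 × 10⁻¹¹ = 6.079 × 10⁻²³ kg·m/s.
KE = p²/(2m) = 9.807 × 10⁻¹⁸ J.
V = KE/e = 9.807 × 10⁻¹⁸ / (1.602 × 10⁻¹⁹) = 61.2 V.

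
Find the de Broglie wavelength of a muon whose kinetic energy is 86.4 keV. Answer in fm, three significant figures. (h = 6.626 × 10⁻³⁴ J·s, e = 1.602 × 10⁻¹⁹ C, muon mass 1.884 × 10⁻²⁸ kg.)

λ = 290 fm

KE = 86.4 keV = 1.384 × 10⁻¹⁴ J.
p = √(2mKE) = √(2 × 1.884 × 10⁻²⁸ × 1.384 × 10⁻¹⁴) = 2.284 × 10⁻²¹ kg·m/s.
λ = h/p = 6.626 × 10⁻³⁴ / 2.284 × 10⁻²¹ = 2.90 × 10⁻¹³ m = 290 fm.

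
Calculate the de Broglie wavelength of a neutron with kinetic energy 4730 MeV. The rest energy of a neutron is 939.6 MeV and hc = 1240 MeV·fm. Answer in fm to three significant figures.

Total energy E = KE + m₀c² = 4730 + 939.6 = 5669.6 MeV.
(pc)² = E² − (m₀c²)² = (5669.6)² − (939.6)² = 3.126 × 10⁷ MeV², so pc = 5591 MeV.
λ = hc/(pc) = 1240 MeV·fm / 5591 MeV = 0.222 fm.

λ = 0.222 fm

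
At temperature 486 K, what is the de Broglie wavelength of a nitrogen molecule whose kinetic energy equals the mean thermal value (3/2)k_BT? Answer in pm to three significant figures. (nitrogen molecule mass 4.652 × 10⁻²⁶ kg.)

λ = 21.6 pm

KE = (3/2)k_BT = 1.5 × 1.381 × 10⁻²³ × 486 = 1.007 × 10⁻²⁰ J.
p = √(2mKE) = √(2 × 4.652 × 10⁻²⁶ × 1.007 × 10⁻²⁰) = 3.061 × 10⁻²³ kg·m/s.
λ = h/p = 2.16 × 10⁻¹¹ m = 21.6 pm.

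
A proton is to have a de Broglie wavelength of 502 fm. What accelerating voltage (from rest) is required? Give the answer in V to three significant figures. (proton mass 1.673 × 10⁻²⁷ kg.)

V = 3250 V

p = h/λ = 6.626 × 10⁻³⁴ / 5.020 × 10⁻¹³ = 1.320 × 10⁻²¹ kg·m/s.
KE = p²/(2m) = 5.207 × 10⁻¹⁶ J.
V = KE/e = 5.207 × 10⁻¹⁶ / (1.602 × 10⁻¹⁹) = 3250 V.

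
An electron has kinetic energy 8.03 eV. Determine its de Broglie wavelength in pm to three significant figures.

λ = 433 pm

KE = 8.03 eV = 1.286 × 10⁻¹⁸ J.
p = √(2mKE) = √(2 × 9.109 × 10⁻³¹ × 1.286 × 10⁻¹⁸) = 1.531 × 10⁻²⁴ kg·m/s.
λ = h/p = 6.626 × 10⁻³⁴ / 1.531 × 10⁻²⁴ = 4.33 × 10⁻¹⁰ m = 433 pm.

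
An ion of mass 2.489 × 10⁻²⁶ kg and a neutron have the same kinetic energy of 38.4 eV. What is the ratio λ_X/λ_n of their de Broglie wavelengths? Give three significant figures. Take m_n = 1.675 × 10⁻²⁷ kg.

λ_X/λ_n = 0.259

At fixed KE, p = √(2mKE) so λ = h/p ∝ 1/√m.
λ_X/λ_n = √(m_n/m_X) = √(1.675 × 10⁻²⁷/2.489 × 10⁻²⁶) = √(0.06730) = 0.259.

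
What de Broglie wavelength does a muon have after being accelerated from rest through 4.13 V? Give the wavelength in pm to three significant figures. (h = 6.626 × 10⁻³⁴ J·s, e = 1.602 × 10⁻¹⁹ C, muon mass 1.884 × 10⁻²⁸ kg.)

KE = eV = 1.602 × 10⁻¹⁹ × 4.130 = 6.616 × 10⁻¹⁹ J.
p = √(2mKE) = √(2 × 1.884 × 10⁻²⁸ × 6.616 × 10⁻¹⁹) = 1.579 × 10⁻²³ kg·m/s.
λ = h/p = 6.626 × 10⁻³⁴ / 1.579 × 10⁻²³ = 4.20 × 10⁻¹¹ m = 42.0 pm.

λ = 42.0 pm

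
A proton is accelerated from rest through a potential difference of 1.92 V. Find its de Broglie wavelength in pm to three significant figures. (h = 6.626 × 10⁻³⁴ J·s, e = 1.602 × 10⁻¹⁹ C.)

λ = 20.7 pm

KE = eV = 1.602 × 10⁻¹⁹ × 1.920 = 3.076 × 10⁻¹⁹ J.
p = √(2mKE) = √(2 × 1.673 × 10⁻²⁷ × 3.076 × 10⁻¹⁹) = 3.208 × 10⁻²³ kg·m/s.
λ = h/p = 6.626 × 10⁻³⁴ / 3.208 × 10⁻²³ = 2.07 × 10⁻¹¹ m = 20.7 pm.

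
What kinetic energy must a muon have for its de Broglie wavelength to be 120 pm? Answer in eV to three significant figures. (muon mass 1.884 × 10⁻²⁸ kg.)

KE = 0.505 eV

p = h/λ = 6.626 × 10⁻³⁴ / 1.200 × 10⁻¹⁰ = 5.522 × 10⁻²⁴ kg·m/s.
KE = p²/(2m) = (5.522 × 10⁻²⁴)² / (2 × 1.884 × 10⁻²⁸) = 8.092 × 10⁻²⁰ J = 0.505 eV.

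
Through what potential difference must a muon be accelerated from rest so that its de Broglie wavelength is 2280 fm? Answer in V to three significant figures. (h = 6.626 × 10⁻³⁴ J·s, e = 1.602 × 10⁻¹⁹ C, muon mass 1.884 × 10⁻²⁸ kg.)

p = h/λ = 6.626 × 10⁻³⁴ / 2.280 × 10⁻¹² = 2.906 × 10⁻²² kg·m/s.
KE = p²/(2m) = 2.241 × 10⁻¹⁶ J.
V = KE/e = 2.241 × 10⁻¹⁶ / (1.602 × 10⁻¹⁹) = 1400 V.

V = 1400 V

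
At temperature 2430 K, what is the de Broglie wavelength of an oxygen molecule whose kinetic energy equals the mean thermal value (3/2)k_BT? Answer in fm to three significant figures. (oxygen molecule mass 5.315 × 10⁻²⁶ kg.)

λ = 9060 fm

KE = (3/2)k_BT = 1.5 × 1.381 × 10⁻²³ × 2430 = 5.034 × 10⁻²⁰ J.
p = √(2mKE) = √(2 × 5.315 × 10⁻²⁶ × 5.034 × 10⁻²⁰) = 7.315 × 10⁻²³ kg·m/s.
λ = h/p = 9.06 × 10⁻¹² m = 9060 fm.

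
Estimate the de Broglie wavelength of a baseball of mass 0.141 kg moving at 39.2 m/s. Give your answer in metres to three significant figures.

p = mv = 0.141 × 39.2 = 5.527 kg·m/s.
λ = h/p = 6.626 × 10⁻³⁴ / 5.527 = 1.20 × 10⁻³⁴ m.

λ = 1.20 × 10⁻³⁴ m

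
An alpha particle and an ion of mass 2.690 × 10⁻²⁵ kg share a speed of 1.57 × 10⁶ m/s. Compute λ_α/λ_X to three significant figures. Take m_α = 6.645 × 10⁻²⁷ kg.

At fixed v, p = mv so λ = h/(mv) ∝ 1/m.
λ_α/λ_X = m_X/m_α = 2.690 × 10⁻²⁵/6.645 × 10⁻²⁷ = 40.5.

λ_α/λ_X = 40.5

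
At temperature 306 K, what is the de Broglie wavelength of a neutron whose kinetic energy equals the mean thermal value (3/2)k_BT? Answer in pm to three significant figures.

KE = (3/2)k_BT = 1.5 × 1.381 × 10⁻²³ × 306 = 6.339 × 10⁻²¹ J.
p = √(2mKE) = √(2 × 1.675 × 10⁻²⁷ × 6.339 × 10⁻²¹) = 4.608 × 10⁻²⁴ kg·m/s.
λ = h/p = 1.44 × 10⁻¹⁰ m = 144 pm.

λ = 144 pm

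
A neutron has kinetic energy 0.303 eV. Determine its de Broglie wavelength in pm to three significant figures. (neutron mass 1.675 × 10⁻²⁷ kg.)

KE = 0.303 eV = 4.854 × 10⁻²⁰ J.
p = √(2mKE) = √(2 × 1.675 × 10⁻²⁷ × 4.854 × 10⁻²⁰) = 1.275 × 10⁻²³ kg·m/s.
λ = h/p = 6.626 × 10⁻³⁴ / 1.275 × 10⁻²³ = 5.20 × 10⁻¹¹ m = 52.0 pm.

λ = 52.0 pm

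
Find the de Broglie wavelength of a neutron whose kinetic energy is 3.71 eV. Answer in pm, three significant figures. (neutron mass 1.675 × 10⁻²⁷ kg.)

λ = 14.8 pm

KE = 3.71 eV = 5.943 × 10⁻¹⁹ J.
p = √(2mKE) = √(2 × 1.675 × 10⁻²⁷ × 5.943 × 10⁻¹⁹) = 4.462 × 10⁻²³ kg·m/s.
λ = h/p = 6.626 × 10⁻³⁴ / 4.462 × 10⁻²³ = 1.48 × 10⁻¹¹ m = 14.8 pm.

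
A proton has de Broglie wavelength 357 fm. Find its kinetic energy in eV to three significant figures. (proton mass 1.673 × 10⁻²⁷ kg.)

KE = 6430 eV

p = h/λ = 6.626 × 10⁻³⁴ / 3.570 × 10⁻¹³ = 1.856 × 10⁻²¹ kg·m/s.
KE = p²/(2m) = (1.856 × 10⁻²¹)² / (2 × 1.673 × 10⁻²⁷) = 1.030 × 10⁻¹⁵ J = 6430 eV.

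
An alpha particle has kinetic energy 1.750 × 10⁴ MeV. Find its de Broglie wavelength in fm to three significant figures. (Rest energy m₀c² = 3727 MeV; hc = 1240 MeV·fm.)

λ = 0.0593 fm

Total energy E = KE + m₀c² = 1.750 × 10⁴ + 3727 = 21227 MeV.
(pc)² = E² − (m₀c²)² = (21227)² − (3727)² = 4.367 × 10⁸ MeV², so pc = 2.090 × 10⁴ MeV.
λ = hc/(pc) = 1240 MeV·fm / 2.090 × 10⁴ MeV = 0.0593 fm.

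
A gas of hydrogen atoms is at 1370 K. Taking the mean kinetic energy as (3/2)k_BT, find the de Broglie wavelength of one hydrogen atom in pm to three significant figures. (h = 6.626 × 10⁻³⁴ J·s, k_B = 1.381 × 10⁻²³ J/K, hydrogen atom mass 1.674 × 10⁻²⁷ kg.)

λ = 68.0 pm

KE = (3/2)k_BT = 1.5 × 1.381 × 10⁻²³ × 1370 = 2.838 × 10⁻²⁰ J.
p = √(2mKE) = √(2 × 1.674 × 10⁻²⁷ × 2.838 × 10⁻²⁰) = 9.748 × 10⁻²⁴ kg·m/s.
λ = h/p = 6.80 × 10⁻¹¹ m = 68.0 pm.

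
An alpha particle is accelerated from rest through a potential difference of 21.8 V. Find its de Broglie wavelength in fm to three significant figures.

λ = 2170 fm

KE = 2eV = 2 × 1.602 × 10⁻¹⁹ × 21.80 = 6.985 × 10⁻¹⁸ J.
p = √(2mKE) = √(2 × 6.645 × 10⁻²⁷ × 6.985 × 10⁻¹⁸) = 3.047 × 10⁻²² kg·m/s.
λ = h/p = 6.626 × 10⁻³⁴ / 3.047 × 10⁻²² = 2.17 × 10⁻¹² m = 2170 fm.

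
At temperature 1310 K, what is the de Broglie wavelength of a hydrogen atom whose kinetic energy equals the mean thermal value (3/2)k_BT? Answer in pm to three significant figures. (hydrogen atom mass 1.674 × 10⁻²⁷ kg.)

λ = 69.5 pm

KE = (3/2)k_BT = 1.5 × 1.381 × 10⁻²³ × 1310 = 2.714 × 10⁻²⁰ J.
p = √(2mKE) = √(2 × 1.674 × 10⁻²⁷ × 2.714 × 10⁻²⁰) = 9.532 × 10⁻²⁴ kg·m/s.
λ = h/p = 6.95 × 10⁻¹¹ m = 69.5 pm.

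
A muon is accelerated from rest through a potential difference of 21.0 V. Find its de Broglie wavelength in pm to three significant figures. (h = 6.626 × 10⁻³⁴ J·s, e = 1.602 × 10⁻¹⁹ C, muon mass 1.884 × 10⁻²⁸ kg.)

KE = eV = 1.602 × 10⁻¹⁹ × 21.00 = 3.364 × 10⁻¹⁸ J.
p = √(2mKE) = √(2 × 1.884 × 10⁻²⁸ × 3.364 × 10⁻¹⁸) = 3.560 × 10⁻²³ kg·m/s.
λ = h/p = 6.626 × 10⁻³⁴ / 3.560 × 10⁻²³ = 1.86 × 10⁻¹¹ m = 18.6 pm.

λ = 18.6 pm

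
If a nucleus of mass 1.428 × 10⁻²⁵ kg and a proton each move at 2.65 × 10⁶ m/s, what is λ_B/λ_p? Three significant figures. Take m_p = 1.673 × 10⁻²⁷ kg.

At fixed v, p = mv so λ = h/(mv) ∝ 1/m.
λ_B/λ_p = m_p/m_B = 1.673 × 10⁻²⁷/1.428 × 10⁻²⁵ = 0.0117.

λ_B/λ_p = 0.0117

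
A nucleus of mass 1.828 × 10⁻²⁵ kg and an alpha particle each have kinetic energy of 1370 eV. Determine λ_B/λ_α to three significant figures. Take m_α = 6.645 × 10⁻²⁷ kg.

λ_B/λ_α = 0.191

At fixed KE, p = √(2mKE) so λ = h/p ∝ 1/√m.
λ_B/λ_α = √(m_α/m_B) = √(6.645 × 10⁻²⁷/1.828 × 10⁻²⁵) = √(0.03635) = 0.191.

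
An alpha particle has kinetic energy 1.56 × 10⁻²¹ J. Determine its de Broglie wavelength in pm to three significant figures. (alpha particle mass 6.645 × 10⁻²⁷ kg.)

p = √(2mKE) = √(2 × 6.645 × 10⁻²⁷ × 1.560 × 10⁻²¹) = 4.553 × 10⁻²⁴ kg·m/s.
λ = h/p = 6.626 × 10⁻³⁴ / 4.553 × 10⁻²⁴ = 1.46 × 10⁻¹⁰ m = 146 pm.

λ = 146 pm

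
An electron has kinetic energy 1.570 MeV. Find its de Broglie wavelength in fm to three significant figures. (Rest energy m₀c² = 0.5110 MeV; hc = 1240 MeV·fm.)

λ = 615 fm

Total energy E = KE + m₀c² = 1.570 + 0.5110 = 2.0810 MeV.
(pc)² = E² − (m₀c²)² = (2.0810)² − (0.5110)² = 4.069 MeV², so pc = 2.017 MeV.
λ = hc/(pc) = 1240 MeV·fm / 2.017 MeV = 615 fm.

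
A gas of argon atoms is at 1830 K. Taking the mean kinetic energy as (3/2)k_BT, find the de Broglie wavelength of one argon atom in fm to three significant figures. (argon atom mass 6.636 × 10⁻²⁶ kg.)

KE = (3/2)k_BT = 1.5 × 1.381 × 10⁻²³ × 1830 = 3.791 × 10⁻²⁰ J.
p = √(2mKE) = √(2 × 6.636 × 10⁻²⁶ × 3.791 × 10⁻²⁰) = 7.093 × 10⁻²³ kg·m/s.
λ = h/p = 9.34 × 10⁻¹² m = 9340 fm.

λ = 9340 fm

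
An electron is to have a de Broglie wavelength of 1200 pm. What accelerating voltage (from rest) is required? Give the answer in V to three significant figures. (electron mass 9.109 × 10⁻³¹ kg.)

V = 1.04 V

p = h/λ = 6.626 × 10⁻³⁴ / 1.200 × 10⁻⁹ = 5.522 × 10⁻²⁵ kg·m/s.
KE = p²/(2m) = 1.674 × 10⁻¹⁹ J.
V = KE/e = 1.674 × 10⁻¹⁹ / (1.602 × 10⁻¹⁹) = 1.04 V.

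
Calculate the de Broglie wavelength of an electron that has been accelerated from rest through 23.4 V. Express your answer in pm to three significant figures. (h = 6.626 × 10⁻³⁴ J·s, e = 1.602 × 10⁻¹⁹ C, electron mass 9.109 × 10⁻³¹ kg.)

KE = eV = 1.602 × 10⁻¹⁹ × 23.40 = 3.749 × 10⁻¹⁸ J.
p = √(2mKE) = √(2 × 9.109 × 10⁻³¹ × 3.749 × 10⁻¹⁸) = 2.613 × 10⁻²⁴ kg·m/s.
λ = h/p = 6.626 × 10⁻³⁴ / 2.613 × 10⁻²⁴ = 2.54 × 10⁻¹⁰ m = 254 pm.

λ = 254 pm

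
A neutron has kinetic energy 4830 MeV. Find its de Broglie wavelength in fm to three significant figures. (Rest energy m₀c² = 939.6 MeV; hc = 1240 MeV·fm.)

λ = 0.218 fm

Total energy E = KE + m₀c² = 4830 + 939.6 = 5769.6 MeV.
(pc)² = E² − (m₀c²)² = (5769.6)² − (939.6)² = 3.241 × 10⁷ MeV², so pc = 5693 MeV.
λ = hc/(pc) = 1240 MeV·fm / 5693 MeV = 0.218 fm.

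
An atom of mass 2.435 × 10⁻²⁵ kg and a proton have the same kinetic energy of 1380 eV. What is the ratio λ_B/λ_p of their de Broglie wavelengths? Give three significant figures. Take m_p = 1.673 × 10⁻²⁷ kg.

λ_B/λ_p = 0.0829

At fixed KE, p = √(2mKE) so λ = h/p ∝ 1/√m.
λ_B/λ_p = √(m_p/m_B) = √(1.673 × 10⁻²⁷/2.435 × 10⁻²⁵) = √(6.871 × 10⁻³) = 0.0829.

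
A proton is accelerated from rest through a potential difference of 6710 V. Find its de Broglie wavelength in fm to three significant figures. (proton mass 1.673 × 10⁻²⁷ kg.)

KE = eV = 1.602 × 10⁻¹⁹ × 6710 = 1.075 × 10⁻¹⁵ J.
p = √(2mKE) = √(2 × 1.673 × 10⁻²⁷ × 1.075 × 10⁻¹⁵) = 1.897 × 10⁻²¹ kg·m/s.
λ = h/p = 6.626 × 10⁻³⁴ / 1.897 × 10⁻²¹ = 3.49 × 10⁻¹³ m = 349 fm.

λ = 349 fm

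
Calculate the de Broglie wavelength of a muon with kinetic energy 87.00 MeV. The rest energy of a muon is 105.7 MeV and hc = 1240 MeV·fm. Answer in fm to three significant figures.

Total energy E = KE + m₀c² = 87.00 + 105.7 = 192.70 MeV.
(pc)² = E² − (m₀c²)² = (192.70)² − (105.7)² = 2.596 × 10⁴ MeV², so pc = 161.1 MeV.
λ = hc/(pc) = 1240 MeV·fm / 161.1 MeV = 7.70 fm.

λ = 7.70 fm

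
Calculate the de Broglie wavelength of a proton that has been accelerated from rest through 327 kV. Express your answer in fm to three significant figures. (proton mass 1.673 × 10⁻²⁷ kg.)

KE = eV = 1.602 × 10⁻¹⁹ × 3.270 × 10⁵ = 5.239 × 10⁻¹⁴ J.
p = √(2mKE) = √(2 × 1.673 × 10⁻²⁷ × 5.239 × 10⁻¹⁴) = 1.324 × 10⁻²⁰ kg·m/s.
λ = h/p = 6.626 × 10⁻³⁴ / 1.324 × 10⁻²⁰ = 5.00 × 10⁻¹⁴ m = 50.0 fm.

λ = 50.0 fm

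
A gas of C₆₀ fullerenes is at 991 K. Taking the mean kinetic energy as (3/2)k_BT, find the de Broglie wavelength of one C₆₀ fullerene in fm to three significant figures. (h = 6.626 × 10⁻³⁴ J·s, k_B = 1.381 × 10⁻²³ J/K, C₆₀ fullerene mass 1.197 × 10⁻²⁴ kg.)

λ = 2990 fm

KE = (3/2)k_BT = 1.5 × 1.381 × 10⁻²³ × 991 = 2.053 × 10⁻²⁰ J.
p = √(2mKE) = √(2 × 1.197 × 10⁻²⁴ × 2.053 × 10⁻²⁰) = 2.217 × 10⁻²² kg·m/s.
λ = h/p = 2.99 × 10⁻¹² m = 2990 fm.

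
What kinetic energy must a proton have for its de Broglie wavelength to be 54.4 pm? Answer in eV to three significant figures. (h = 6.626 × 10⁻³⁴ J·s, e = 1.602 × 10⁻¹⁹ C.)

KE = 0.277 eV

p = h/λ = 6.626 × 10⁻³⁴ / 5.440 × 10⁻¹¹ = 1.218 × 10⁻²³ kg·m/s.
KE = p²/(2m) = (1.218 × 10⁻²³)² / (2 × 1.673 × 10⁻²⁷) = 4.434 × 10⁻²⁰ J = 0.277 eV.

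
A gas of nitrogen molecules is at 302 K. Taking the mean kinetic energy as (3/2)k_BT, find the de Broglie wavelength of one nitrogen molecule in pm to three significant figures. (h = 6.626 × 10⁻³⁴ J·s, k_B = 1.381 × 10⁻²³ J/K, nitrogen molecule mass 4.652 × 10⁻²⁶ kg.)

KE = (3/2)k_BT = 1.5 × 1.381 × 10⁻²³ × 302 = 6.256 × 10⁻²¹ J.
p = √(2mKE) = √(2 × 4.652 × 10⁻²⁶ × 6.256 × 10⁻²¹) = 2.413 × 10⁻²³ kg·m/s.
λ = h/p = 2.75 × 10⁻¹¹ m = 27.5 pm.

λ = 27.5 pm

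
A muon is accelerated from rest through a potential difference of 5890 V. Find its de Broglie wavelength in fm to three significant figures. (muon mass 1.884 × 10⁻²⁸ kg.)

λ = 1110 fm

KE = eV = 1.602 × 10⁻¹⁹ × 5890 = 9.436 × 10⁻¹⁶ J.
p = √(2mKE) = √(2 × 1.884 × 10⁻²⁸ × 9.436 × 10⁻¹⁶) = 5.963 × 10⁻²² kg·m/s.
λ = h/p = 6.626 × 10⁻³⁴ / 5.963 × 10⁻²² = 1.11 × 10⁻¹² m = 1110 fm.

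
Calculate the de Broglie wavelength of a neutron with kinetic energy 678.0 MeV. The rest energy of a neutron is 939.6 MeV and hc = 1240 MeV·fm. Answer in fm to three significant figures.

Total energy E = KE + m₀c² = 678.0 + 939.6 = 1617.6 MeV.
(pc)² = E² − (m₀c²)² = (1617.6)² − (939.6)² = 1.734 × 10⁶ MeV², so pc = 1317 MeV.
λ = hc/(pc) = 1240 MeV·fm / 1317 MeV = 0.942 fm.

λ = 0.942 fm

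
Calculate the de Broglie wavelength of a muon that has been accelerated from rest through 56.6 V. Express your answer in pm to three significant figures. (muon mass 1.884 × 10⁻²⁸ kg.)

λ = 11.3 pm

KE = eV = 1.602 × 10⁻¹⁹ × 56.60 = 9.067 × 10⁻¹⁸ J.
p = √(2mKE) = √(2 × 1.884 × 10⁻²⁸ × 9.067 × 10⁻¹⁸) = 5.845 × 10⁻²³ kg·m/s.
λ = h/p = 6.626 × 10⁻³⁴ / 5.845 × 10⁻²³ = 1.13 × 10⁻¹¹ m = 11.3 pm.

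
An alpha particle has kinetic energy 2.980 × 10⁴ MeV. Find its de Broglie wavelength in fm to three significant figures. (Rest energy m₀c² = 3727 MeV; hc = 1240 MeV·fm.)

λ = 0.0372 fm

Total energy E = KE + m₀c² = 2.980 × 10⁴ + 3727 = 33527 MeV.
(pc)² = E² − (m₀c²)² = (33527)² − (3727)² = 1.110 × 10⁹ MeV², so pc = 3.332 × 10⁴ MeV.
λ = hc/(pc) = 1240 MeV·fm / 3.332 × 10⁴ MeV = 0.0372 fm.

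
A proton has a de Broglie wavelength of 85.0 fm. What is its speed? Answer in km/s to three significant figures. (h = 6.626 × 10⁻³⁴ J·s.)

v = 4660 km/s

p = h/λ = 6.626 × 10⁻³⁴ / 8.500 × 10⁻¹⁴ = 7.795 × 10⁻²¹ kg·m/s.
v = p/m = 7.795 × 10⁻²¹ / 1.673 × 10⁻²⁷ = 4.66 × 10⁶ m/s = 4660 km/s.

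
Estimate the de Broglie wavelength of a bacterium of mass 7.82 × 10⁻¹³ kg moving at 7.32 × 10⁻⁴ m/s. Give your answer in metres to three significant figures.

λ = 1.16 × 10⁻¹⁸ m

p = mv = 7.82 × 10⁻¹³ × 7.32 × 10⁻⁴ = 5.724 × 10⁻¹⁶ kg·m/s.
λ = h/p = 6.626 × 10⁻³⁴ / 5.724 × 10⁻¹⁶ = 1.16 × 10⁻¹⁸ m.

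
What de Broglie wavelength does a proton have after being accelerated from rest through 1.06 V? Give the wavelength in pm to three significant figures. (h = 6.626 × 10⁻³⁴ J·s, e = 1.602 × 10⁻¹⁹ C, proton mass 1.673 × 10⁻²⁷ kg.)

KE = eV = 1.602 × 10⁻¹⁹ × 1.060 = 1.698 × 10⁻¹⁹ J.
p = √(2mKE) = √(2 × 1.673 × 10⁻²⁷ × 1.698 × 10⁻¹⁹) = 2.384 × 10⁻²³ kg·m/s.
λ = h/p = 6.626 × 10⁻³⁴ / 2.384 × 10⁻²³ = 2.78 × 10⁻¹¹ m = 27.8 pm.

λ = 27.8 pm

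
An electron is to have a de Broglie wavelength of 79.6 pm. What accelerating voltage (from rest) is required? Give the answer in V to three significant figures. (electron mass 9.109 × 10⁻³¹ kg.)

p = h/λ = 6.626 × 10⁻³⁴ / 7.960 × 10⁻¹¹ = 8.324 × 10⁻²⁴ kg·m/s.
KE = p²/(2m) = 3.803 × 10⁻¹⁷ J.
V = KE/e = 3.803 × 10⁻¹⁷ / (1.602 × 10⁻¹⁹) = 237 V.

V = 237 V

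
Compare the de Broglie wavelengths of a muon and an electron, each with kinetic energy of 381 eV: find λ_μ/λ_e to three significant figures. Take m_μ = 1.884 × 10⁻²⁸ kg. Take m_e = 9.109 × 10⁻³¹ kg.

At fixed KE, p = √(2mKE) so λ = h/p ∝ 1/√m.
λ_μ/λ_e = √(m_e/m_μ) = √(9.109 × 10⁻³¹/1.884 × 10⁻²⁸) = √(4.835 × 10⁻³) = 0.0695.

λ_μ/λ_e = 0.0695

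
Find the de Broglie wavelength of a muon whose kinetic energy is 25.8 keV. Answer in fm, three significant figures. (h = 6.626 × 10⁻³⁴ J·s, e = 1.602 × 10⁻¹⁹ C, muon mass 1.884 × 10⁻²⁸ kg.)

λ = 531 fm

KE = 25.8 keV = 4.133 × 10⁻¹⁵ J.
p = √(2mKE) = √(2 × 1.884 × 10⁻²⁸ × 4.133 × 10⁻¹⁵) = 1.248 × 10⁻²¹ kg·m/s.
λ = h/p = 6.626 × 10⁻³⁴ / 1.248 × 10⁻²¹ = 5.31 × 10⁻¹³ m = 531 fm.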